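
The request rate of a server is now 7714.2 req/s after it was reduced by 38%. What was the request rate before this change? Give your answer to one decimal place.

12442.3 req/s

The overall multiplier applied was 0.62.
So the original request rate was 7714.2 ÷ 0.62 ≈ 12442.3 req/s.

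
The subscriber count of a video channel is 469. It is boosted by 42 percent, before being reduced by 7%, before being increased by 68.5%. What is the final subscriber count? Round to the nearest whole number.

Apply the 42% increase: 469 × 1.42 = 665.98.
7% decrease: 665.98 × 0.93 = 619.3614.
68.5% increase: 619.3614 × 1.685 = 1043.623959 ≈ 1044.

1044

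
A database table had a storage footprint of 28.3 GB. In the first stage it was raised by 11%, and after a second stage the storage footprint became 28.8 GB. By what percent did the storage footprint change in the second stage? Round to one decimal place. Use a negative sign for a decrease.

-8.3%

After the first stage: 28.3 × 1.11 = 31.413.
Second-stage multiplier: 28.8 ÷ 31.413 ≈ 0.91682.
That is a change of -8.3%.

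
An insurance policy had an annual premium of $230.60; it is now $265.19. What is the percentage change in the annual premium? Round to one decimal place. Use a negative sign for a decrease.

Change: $265.19 − $230.60 = $34.59.
Relative to the original: $34.59 ÷ $230.60 = 15.0%.

15.0%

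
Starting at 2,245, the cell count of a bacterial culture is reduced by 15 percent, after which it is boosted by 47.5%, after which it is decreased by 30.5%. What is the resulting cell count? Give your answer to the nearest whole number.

1,956

Each change multiplies by a factor: 0.85 × 1.475 × 0.695 = 0.87135625.
2,245 × 0.87135625 = 1956.19478125 ≈ 1,956.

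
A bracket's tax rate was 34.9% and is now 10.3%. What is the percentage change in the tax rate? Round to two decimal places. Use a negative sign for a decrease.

The change is 10.3 − 34.9 = -24.6 percentage points.
Relative to the original 34.9%, that is -24.6 ÷ 34.9 ≈ -70.49%.

-70.49%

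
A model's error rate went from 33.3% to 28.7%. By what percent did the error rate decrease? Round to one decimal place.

13.8%

The change is 28.7 − 33.3 = -4.6 percentage points.
Relative to the original 33.3%, that is -4.6 ÷ 33.3 ≈ -13.8%.
So the error rate fell by 13.8%.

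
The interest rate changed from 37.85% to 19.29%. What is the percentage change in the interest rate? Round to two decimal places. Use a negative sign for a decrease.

-49.04%

The change is 19.29 − 37.85 = -18.56 percentage points.
Relative to the original 37.85%, that is -18.56 ÷ 37.85 ≈ -49.04%.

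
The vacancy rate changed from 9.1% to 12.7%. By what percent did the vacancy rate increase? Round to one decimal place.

The change is 12.7 − 9.1 = 3.6 percentage points.
Relative to the original 9.1%, that is 3.6 ÷ 9.1 ≈ 39.6%.
So the vacancy rate rose by 39.6%.

39.6%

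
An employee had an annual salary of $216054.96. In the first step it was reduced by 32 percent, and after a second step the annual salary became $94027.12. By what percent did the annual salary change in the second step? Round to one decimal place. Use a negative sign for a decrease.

-36.0%

After the first step: $216054.96 × 0.68 = $146917.3728.
Second-step multiplier: $94027.12 ÷ $146917.3728 ≈ 0.64.
That is a change of -36.0%.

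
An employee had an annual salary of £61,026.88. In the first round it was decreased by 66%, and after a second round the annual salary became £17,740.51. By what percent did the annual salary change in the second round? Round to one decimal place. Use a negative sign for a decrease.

-14.5%

After the first round: £61,026.88 × 0.34 = £20749.1392.
Second-round multiplier: £17,740.51 ÷ £20749.1392 ≈ 0.855.
That is a change of -14.5%.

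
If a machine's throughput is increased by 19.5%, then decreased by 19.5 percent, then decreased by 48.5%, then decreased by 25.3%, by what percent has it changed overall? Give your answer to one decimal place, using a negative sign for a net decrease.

-63.0%

A 19.5% increase multiplies by 1.195.
Then a 19.5% decrease: 1.195 × 0.805 = 0.961975.
Then a 48.5% decrease: 0.961975 × 0.515 = 0.495417125.
Then a 25.3% decrease: 0.495417125 × 0.747 = 0.370076592375.
Overall factor 0.370076592375, i.e. -63.0%.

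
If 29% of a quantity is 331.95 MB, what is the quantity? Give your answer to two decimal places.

1,144.66 MB

331.95 MB ÷ 0.29 ≈ 1,144.66 MB.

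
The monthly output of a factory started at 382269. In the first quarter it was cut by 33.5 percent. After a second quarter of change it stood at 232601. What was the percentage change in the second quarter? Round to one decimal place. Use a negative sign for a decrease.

-8.5%

After the first quarter: 382269 × 0.665 = 254208.885.
Second-quarter multiplier: 232601 ÷ 254208.885 ≈ 0.915.
That is a change of -8.5%.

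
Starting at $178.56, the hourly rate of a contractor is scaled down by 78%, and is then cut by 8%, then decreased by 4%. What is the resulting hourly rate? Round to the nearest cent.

After the 78% decrease: $178.56 × 0.22 = $39.2832.
Apply the 8% decrease: $39.2832 × 0.92 = $36.140544.
4% decrease: $36.140544 × 0.96 = $34.69492224 ≈ $34.69.

$34.69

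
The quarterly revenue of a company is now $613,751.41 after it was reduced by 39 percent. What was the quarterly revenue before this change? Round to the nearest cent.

The overall multiplier applied was 0.61.
So the original quarterly revenue was $613,751.41 ÷ 0.61 ≈ $1,006,149.85.

$1,006,149.85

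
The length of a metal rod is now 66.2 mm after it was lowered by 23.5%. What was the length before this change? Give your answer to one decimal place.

The overall multiplier applied was 0.765.
So the original length was 66.2 ÷ 0.765 ≈ 86.5 mm.

86.5 mm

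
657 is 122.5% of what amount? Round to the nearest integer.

657 ÷ 1.225 ≈ 536.

536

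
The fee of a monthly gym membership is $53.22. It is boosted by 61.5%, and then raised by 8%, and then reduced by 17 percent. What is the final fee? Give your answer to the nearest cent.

$77.05

After the 61.5% increase: $53.22 × 1.615 = $85.9503.
Apply the 8% increase: $85.9503 × 1.08 = $92.826324.
After the 17% decrease: $92.826324 × 0.83 = $77.04584892 ≈ $77.05.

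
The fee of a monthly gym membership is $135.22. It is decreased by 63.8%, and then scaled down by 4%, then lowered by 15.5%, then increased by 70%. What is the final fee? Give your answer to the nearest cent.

$67.50

After the 63.8% decrease: $135.22 × 0.362 = $48.94964.
After the 4% decrease: $48.94964 × 0.96 = $46.9916544.
15.5% decrease: $46.9916544 × 0.845 = $39.707947968.
After the 70% increase: $39.707947968 × 1.7 = $67.5035115456 ≈ $67.50.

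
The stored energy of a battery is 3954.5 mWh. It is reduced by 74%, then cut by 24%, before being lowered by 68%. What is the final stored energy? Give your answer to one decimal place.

250.1 mWh

Each change multiplies by a factor: 0.26 × 0.76 × 0.32 = 0.063232.
3954.5 × 0.063232 = 250.050944 ≈ 250.1.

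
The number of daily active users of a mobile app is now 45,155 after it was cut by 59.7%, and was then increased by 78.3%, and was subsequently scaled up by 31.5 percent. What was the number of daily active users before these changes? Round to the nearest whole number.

47,789

The overall multiplier applied was 0.403 × 1.783 × 1.315 = 0.944891935.
So the original number of daily active users was 45,155 ÷ 0.944891935 ≈ 47,789.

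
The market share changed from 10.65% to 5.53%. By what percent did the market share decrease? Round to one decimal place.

48.1%

The change is 5.53 − 10.65 = -5.12 percentage points.
Relative to the original 10.65%, that is -5.12 ÷ 10.65 ≈ -48.1%.
So the market share fell by 48.1%.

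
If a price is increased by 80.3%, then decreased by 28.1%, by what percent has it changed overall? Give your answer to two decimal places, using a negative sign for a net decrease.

29.64%

An 80.3% increase multiplies by 1.803.
Then a 28.1% decrease: 1.803 × 0.719 = 1.296357.
Overall factor 1.296357, i.e. 29.64%.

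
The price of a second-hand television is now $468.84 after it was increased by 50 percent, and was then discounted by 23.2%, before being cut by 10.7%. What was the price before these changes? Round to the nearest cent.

$455.74

Undoing the 10.7% decrease: $468.84 ÷ 0.893 ≈ $525.016797.
Undoing the 23.2% decrease: $525.016797 ÷ 0.768 ≈ $683.615621.
Undoing the 50% increase: $683.615621 ÷ 1.5 ≈ $455.74.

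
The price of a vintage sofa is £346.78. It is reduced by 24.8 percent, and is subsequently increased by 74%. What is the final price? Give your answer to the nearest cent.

£453.75

Each change multiplies by a factor: 0.752 × 1.74 = 1.30848.
£346.78 × 1.30848 = £453.7546944 ≈ £453.75.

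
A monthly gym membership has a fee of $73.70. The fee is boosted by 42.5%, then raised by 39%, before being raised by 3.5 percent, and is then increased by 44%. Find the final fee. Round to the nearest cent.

$217.57

Each change multiplies by a factor: 1.425 × 1.39 × 1.035 × 1.44 = 2.9521098.
$73.70 × 2.9521098 = $217.57049226 ≈ $217.57.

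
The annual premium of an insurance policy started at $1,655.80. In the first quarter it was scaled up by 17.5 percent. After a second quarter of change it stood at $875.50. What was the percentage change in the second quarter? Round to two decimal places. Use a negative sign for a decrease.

After the first quarter: $1,655.80 × 1.175 = $1945.565.
Second-quarter multiplier: $875.50 ÷ $1945.565 ≈ 0.449998.
That is a change of -55.00%.

-55.00%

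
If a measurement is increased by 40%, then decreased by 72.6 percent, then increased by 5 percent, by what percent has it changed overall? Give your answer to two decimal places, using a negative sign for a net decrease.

The combined multiplier is 1.4 × 0.274 × 1.05 = 0.40278.
That corresponds to a decrease of 59.72%.

-59.72%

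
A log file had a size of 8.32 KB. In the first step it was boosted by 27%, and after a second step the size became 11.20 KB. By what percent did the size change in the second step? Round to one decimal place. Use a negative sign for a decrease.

After the first step: 8.32 × 1.27 = 10.5664.
Second-step multiplier: 11.20 ÷ 10.5664 ≈ 1.05996.
That is a change of 6.0%.

6.0%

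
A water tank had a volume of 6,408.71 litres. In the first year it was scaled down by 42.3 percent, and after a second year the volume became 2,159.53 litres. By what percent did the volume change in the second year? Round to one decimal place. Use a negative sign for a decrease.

After the first year: 6,408.71 × 0.577 = 3697.82567.
Second-year multiplier: 2,159.53 ÷ 3697.82567 ≈ 0.584.
That is a change of -41.6%.

-41.6%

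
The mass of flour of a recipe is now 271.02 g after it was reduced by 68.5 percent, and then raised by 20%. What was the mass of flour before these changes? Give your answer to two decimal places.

Undoing the 20% increase: 271.02 ÷ 1.2 = 225.85.
Undoing the 68.5% decrease: 225.85 ÷ 0.315 ≈ 716.98 g.

716.98 g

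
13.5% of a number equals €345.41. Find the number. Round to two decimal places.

€2,558.59

€345.41 ÷ 0.135 ≈ €2,558.59.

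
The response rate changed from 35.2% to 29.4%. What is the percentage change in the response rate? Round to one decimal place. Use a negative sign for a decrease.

The change is 29.4 − 35.2 = -5.8 percentage points.
Relative to the original 35.2%, that is -5.8 ÷ 35.2 ≈ -16.5%.

-16.5%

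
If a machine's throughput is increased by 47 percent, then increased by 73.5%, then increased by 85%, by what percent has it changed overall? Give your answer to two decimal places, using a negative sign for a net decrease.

371.83%

A 47% increase multiplies by 1.47.
Then a 73.5% increase: 1.47 × 1.735 = 2.55045.
Then an 85% increase: 2.55045 × 1.85 = 4.7183325.
Overall factor 4.7183325, i.e. 371.83%.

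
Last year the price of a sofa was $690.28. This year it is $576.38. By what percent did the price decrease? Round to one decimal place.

Change: $576.38 − $690.28 = -$113.90.
Relative to the original: -$113.90 ÷ $690.28 ≈ -16.5%.
So the price decreased by 16.5%.

16.5%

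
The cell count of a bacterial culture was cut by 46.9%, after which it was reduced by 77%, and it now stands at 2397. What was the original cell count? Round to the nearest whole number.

Undoing the 77% decrease: 2397 ÷ 0.23 ≈ 10421.73913.
Undoing the 46.9% decrease: 10421.73913 ÷ 0.531 ≈ 19627.

19627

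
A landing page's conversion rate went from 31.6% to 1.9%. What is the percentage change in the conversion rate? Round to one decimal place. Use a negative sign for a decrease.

-94.0%

The change is 1.9 − 31.6 = -29.7 percentage points.
Relative to the original 31.6%, that is -29.7 ÷ 31.6 ≈ -94.0%.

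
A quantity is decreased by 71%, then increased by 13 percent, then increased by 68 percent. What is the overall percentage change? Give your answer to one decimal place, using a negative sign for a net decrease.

A 71% decrease multiplies by 0.29.
Then a 13% increase: 0.29 × 1.13 = 0.3277.
Then a 68% increase: 0.3277 × 1.68 = 0.550536.
Overall factor 0.550536, i.e. -44.9%.

-44.9%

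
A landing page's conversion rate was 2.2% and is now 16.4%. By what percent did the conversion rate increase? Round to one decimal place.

645.5%

The change is 16.4 − 2.2 = 14.2 percentage points.
Relative to the original 2.2%, that is 14.2 ÷ 2.2 ≈ 645.5%.
So the conversion rate rose by 645.5%.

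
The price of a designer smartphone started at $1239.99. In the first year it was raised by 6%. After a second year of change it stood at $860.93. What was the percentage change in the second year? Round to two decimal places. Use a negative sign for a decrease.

-34.50%

After the first year: $1239.99 × 1.06 = $1314.3894.
Second-year multiplier: $860.93 ÷ $1314.3894 ≈ 0.655004.
That is a change of -34.50%.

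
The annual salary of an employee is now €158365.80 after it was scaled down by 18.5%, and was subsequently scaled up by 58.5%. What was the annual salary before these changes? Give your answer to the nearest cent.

€122595.50

Undoing the 58.5% increase: €158365.80 ÷ 1.585 ≈ €99915.33123.
Undoing the 18.5% decrease: €99915.33123 ÷ 0.815 ≈ €122595.50.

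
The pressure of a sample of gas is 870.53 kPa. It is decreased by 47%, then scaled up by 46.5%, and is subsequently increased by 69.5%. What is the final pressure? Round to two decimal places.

1145.69 kPa

Apply the 47% decrease: 870.53 × 0.53 = 461.3809.
46.5% increase: 461.3809 × 1.465 = 675.9230185.
Apply the 69.5% increase: 675.9230185 × 1.695 = 1145.6895163575 ≈ 1145.69.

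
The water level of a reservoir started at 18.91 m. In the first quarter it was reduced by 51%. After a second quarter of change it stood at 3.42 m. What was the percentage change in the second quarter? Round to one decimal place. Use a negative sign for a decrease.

-63.1%

After the first quarter: 18.91 × 0.49 = 9.2659.
Second-quarter multiplier: 3.42 ÷ 9.2659 ≈ 0.3691.
That is a change of -63.1%.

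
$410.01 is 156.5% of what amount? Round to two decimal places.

$261.99

$410.01 ÷ 1.565 ≈ $261.99.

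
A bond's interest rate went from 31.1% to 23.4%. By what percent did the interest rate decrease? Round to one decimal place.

24.8%

The change is 23.4 − 31.1 = -7.7 percentage points.
Relative to the original 31.1%, that is -7.7 ÷ 31.1 ≈ -24.8%.
So the interest rate fell by 24.8%.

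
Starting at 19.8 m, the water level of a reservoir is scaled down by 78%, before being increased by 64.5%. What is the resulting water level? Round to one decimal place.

Each change multiplies by a factor: 0.22 × 1.645 = 0.3619.
19.8 × 0.3619 = 7.16562 ≈ 7.2.

7.2 m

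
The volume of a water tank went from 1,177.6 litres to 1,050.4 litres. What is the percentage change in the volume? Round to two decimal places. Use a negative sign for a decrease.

Change: 1,050.4 − 1,177.6 = -127.2.
Relative to the original: -127.2 ÷ 1,177.6 ≈ -10.80%.

-10.80%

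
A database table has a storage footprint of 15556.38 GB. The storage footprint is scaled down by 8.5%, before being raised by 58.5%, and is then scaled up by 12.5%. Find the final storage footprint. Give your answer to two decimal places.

25381.16 GB

Apply the 8.5% decrease: 15556.38 × 0.915 = 14234.0877.
Apply the 58.5% increase: 14234.0877 × 1.585 = 22561.0290045.
Apply the 12.5% increase: 22561.0290045 × 1.125 = 25381.1576300625 ≈ 25381.16.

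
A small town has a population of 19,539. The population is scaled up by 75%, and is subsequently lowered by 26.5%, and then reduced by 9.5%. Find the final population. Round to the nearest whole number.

22,744

Each change multiplies by a factor: 1.75 × 0.735 × 0.905 = 1.16405625.
19,539 × 1.16405625 = 22744.49506875 ≈ 22,744.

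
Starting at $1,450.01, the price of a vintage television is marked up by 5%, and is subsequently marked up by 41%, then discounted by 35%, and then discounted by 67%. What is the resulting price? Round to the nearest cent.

Each change multiplies by a factor: 1.05 × 1.41 × 0.65 × 0.33 = 0.31756725.
$1,450.01 × 0.31756725 = $460.4756881725 ≈ $460.48.

$460.48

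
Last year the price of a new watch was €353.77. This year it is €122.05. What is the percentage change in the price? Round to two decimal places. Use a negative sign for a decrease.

Change: €122.05 − €353.77 = -€231.72.
Relative to the original: -€231.72 ÷ €353.77 ≈ -65.50%.

-65.50%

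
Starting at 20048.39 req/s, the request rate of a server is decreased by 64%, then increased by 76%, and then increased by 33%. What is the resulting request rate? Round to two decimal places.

16894.54 req/s

Each change multiplies by a factor: 0.36 × 1.76 × 1.33 = 0.842688.
20048.39 × 0.842688 = 16894.53767232 ≈ 16894.54.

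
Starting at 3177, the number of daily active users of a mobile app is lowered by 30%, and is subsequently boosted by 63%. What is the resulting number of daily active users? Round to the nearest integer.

3625

After the 30% decrease: 3177 × 0.7 = 2223.9.
After the 63% increase: 2223.9 × 1.63 = 3624.957 ≈ 3625.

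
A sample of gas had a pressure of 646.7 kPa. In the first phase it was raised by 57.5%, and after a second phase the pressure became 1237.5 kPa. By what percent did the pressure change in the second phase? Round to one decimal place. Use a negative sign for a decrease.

After the first phase: 646.7 × 1.575 = 1018.5525.
Second-phase multiplier: 1237.5 ÷ 1018.5525 ≈ 1.21496.
That is a change of 21.5%.

21.5%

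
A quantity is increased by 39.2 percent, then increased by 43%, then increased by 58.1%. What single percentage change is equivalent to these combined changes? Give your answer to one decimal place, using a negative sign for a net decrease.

A 39.2% increase multiplies by 1.392.
Then a 43% increase: 1.392 × 1.43 = 1.99056.
Then a 58.1% increase: 1.99056 × 1.581 = 3.14707536.
Overall factor 3.14707536, i.e. 214.7%.

214.7%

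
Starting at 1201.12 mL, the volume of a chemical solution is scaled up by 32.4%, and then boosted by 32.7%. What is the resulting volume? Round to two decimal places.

After the 32.4% increase: 1201.12 × 1.324 = 1590.28288.
Apply the 32.7% increase: 1590.28288 × 1.327 = 2110.30538176 ≈ 2110.31.

2110.31 mL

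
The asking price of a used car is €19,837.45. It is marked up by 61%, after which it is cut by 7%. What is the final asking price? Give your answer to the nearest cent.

Each change multiplies by a factor: 1.61 × 0.93 = 1.4973.
€19,837.45 × 1.4973 = €29702.613885 ≈ €29,702.61.

€29,702.61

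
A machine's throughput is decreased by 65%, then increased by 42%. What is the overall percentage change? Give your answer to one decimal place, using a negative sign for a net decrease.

A 65% decrease multiplies by 0.35.
Then a 42% increase: 0.35 × 1.42 = 0.497.
Overall factor 0.497, i.e. -50.3%.

-50.3%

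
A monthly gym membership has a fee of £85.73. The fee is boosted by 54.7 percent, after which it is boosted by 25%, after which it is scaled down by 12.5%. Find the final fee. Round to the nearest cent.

54.7% increase: £85.73 × 1.547 = £132.62431.
Apply the 25% increase: £132.62431 × 1.25 = £165.7803875.
Apply the 12.5% decrease: £165.7803875 × 0.875 = £145.0578390625 ≈ £145.06.

£145.06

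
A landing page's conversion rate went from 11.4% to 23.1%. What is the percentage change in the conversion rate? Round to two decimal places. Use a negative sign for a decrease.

102.63%

The change is 23.1 − 11.4 = 11.7 percentage points.
Relative to the original 11.4%, that is 11.7 ÷ 11.4 ≈ 102.63%.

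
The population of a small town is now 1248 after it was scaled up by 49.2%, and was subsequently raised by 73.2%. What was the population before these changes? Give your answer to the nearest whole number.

483

Undoing the 73.2% increase: 1248 ÷ 1.732 ≈ 720.554273.
Undoing the 49.2% increase: 720.554273 ÷ 1.492 ≈ 483.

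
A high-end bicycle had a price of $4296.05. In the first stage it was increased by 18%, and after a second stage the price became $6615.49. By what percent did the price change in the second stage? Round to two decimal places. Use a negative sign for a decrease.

After the first stage: $4296.05 × 1.18 = $5069.339.
Second-stage multiplier: $6615.49 ÷ $5069.339 ≈ 1.305001.
That is a change of 30.50%.

30.50%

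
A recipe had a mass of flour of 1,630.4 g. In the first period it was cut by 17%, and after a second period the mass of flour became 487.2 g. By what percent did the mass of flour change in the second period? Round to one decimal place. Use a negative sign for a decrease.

After the first period: 1,630.4 × 0.83 = 1353.232.
Second-period multiplier: 487.2 ÷ 1353.232 ≈ 0.36003.
That is a change of -64.0%.

-64.0%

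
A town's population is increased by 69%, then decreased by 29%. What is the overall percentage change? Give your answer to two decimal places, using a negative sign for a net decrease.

19.99%

A 69% increase multiplies by 1.69.
Then a 29% decrease: 1.69 × 0.71 = 1.1999.
Overall factor 1.1999, i.e. 19.99%.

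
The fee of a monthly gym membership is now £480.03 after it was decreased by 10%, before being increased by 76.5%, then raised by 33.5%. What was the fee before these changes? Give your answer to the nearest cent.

Undoing the 33.5% increase: £480.03 ÷ 1.335 ≈ £359.573034.
Undoing the 76.5% increase: £359.573034 ÷ 1.765 ≈ £203.724099.
Undoing the 10% decrease: £203.724099 ÷ 0.9 ≈ £226.36.

£226.36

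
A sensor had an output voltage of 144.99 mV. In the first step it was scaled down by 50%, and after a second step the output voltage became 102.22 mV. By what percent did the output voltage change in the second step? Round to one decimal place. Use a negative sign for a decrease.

41.0%

After the first step: 144.99 × 0.5 = 72.495.
Second-step multiplier: 102.22 ÷ 72.495 ≈ 1.41003.
That is a change of 41.0%.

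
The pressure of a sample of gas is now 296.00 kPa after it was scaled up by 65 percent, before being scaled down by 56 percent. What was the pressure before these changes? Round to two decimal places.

The overall multiplier applied was 1.65 × 0.44 = 0.726.
So the original pressure was 296.00 ÷ 0.726 ≈ 407.71 kPa.

407.71 kPa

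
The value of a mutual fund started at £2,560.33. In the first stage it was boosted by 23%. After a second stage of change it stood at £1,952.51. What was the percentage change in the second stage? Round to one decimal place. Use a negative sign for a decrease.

-38.0%

After the first stage: £2,560.33 × 1.23 = £3149.2059.
Second-stage multiplier: £1,952.51 ÷ £3149.2059 ≈ 0.62.
That is a change of -38.0%.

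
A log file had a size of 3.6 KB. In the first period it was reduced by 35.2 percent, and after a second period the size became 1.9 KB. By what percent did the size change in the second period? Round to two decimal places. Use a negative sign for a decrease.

After the first period: 3.6 × 0.648 = 2.3328.
Second-period multiplier: 1.9 ÷ 2.3328 ≈ 0.814472.
That is a change of -18.55%.

-18.55%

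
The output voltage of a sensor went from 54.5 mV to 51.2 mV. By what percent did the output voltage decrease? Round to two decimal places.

6.06%

Change: 51.2 − 54.5 = -3.3.
Relative to the original: -3.3 ÷ 54.5 ≈ -6.06%.
So the output voltage decreased by 6.06%.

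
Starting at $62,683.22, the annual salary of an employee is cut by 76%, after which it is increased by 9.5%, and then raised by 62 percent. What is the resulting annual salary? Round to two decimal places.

After the 76% decrease: $62,683.22 × 0.24 = $15043.9728.
Apply the 9.5% increase: $15043.9728 × 1.095 = $16473.150216.
After the 62% increase: $16473.150216 × 1.62 = $26686.50334992 ≈ $26,686.50.

$26,686.50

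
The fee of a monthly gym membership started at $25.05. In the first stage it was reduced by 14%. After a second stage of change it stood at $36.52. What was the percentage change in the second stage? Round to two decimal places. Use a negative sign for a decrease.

After the first stage: $25.05 × 0.86 = $21.543.
Second-stage multiplier: $36.52 ÷ $21.543 ≈ 1.695214.
That is a change of 69.52%.

69.52%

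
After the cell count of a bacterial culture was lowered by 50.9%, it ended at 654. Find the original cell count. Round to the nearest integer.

1332

The overall multiplier applied was 0.491.
So the original cell count was 654 ÷ 0.491 ≈ 1332.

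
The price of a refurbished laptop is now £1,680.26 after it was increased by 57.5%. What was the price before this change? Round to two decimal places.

The overall multiplier applied was 1.575.
So the original price was £1,680.26 ÷ 1.575 ≈ £1,066.83.

£1,066.83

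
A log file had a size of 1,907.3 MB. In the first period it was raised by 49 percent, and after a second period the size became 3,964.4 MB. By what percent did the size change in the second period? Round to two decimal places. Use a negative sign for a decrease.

39.50%

After the first period: 1,907.3 × 1.49 = 2841.877.
Second-period multiplier: 3,964.4 ÷ 2841.877 ≈ 1.394994.
That is a change of 39.50%.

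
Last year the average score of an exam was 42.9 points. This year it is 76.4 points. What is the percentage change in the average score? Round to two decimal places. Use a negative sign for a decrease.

78.09%

Change: 76.4 − 42.9 = 33.5.
Relative to the original: 33.5 ÷ 42.9 ≈ 78.09%.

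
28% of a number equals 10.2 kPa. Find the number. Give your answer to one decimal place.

36.4 kPa

10.2 kPa ÷ 0.28 ≈ 36.4 kPa.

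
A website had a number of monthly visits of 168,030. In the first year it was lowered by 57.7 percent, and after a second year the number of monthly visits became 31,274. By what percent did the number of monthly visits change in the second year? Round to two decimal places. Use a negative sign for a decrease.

After the first year: 168,030 × 0.423 = 71076.69.
Second-year multiplier: 31,274 ÷ 71076.69 ≈ 0.440004.
That is a change of -56.00%.

-56.00%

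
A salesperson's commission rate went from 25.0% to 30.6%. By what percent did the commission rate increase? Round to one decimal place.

22.4%

The change is 30.6 − 25.0 = 5.6 percentage points.
Relative to the original 25.0%, that is 5.6 ÷ 25.0 = 22.4%.
So the commission rate rose by 22.4%.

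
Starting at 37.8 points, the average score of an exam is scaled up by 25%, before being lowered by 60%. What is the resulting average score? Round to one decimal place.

18.9 points

Apply the 25% increase: 37.8 × 1.25 = 47.25.
60% decrease: 47.25 × 0.4 = 18.9.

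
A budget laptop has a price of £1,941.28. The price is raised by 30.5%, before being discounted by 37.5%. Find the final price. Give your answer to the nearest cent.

Each change multiplies by a factor: 1.305 × 0.625 = 0.815625.
£1,941.28 × 0.815625 = £1583.3565 ≈ £1,583.36.

£1,583.36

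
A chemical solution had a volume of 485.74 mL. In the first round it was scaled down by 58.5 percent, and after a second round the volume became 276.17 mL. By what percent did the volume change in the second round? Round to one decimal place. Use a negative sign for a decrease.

37.0%

After the first round: 485.74 × 0.415 = 201.5821.
Second-round multiplier: 276.17 ÷ 201.5821 ≈ 1.37001.
That is a change of 37.0%.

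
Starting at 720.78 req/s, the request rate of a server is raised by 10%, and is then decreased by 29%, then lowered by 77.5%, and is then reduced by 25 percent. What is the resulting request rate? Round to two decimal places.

94.99 req/s

After the 10% increase: 720.78 × 1.1 = 792.858.
Apply the 29% decrease: 792.858 × 0.71 = 562.92918.
77.5% decrease: 562.92918 × 0.225 = 126.6590655.
After the 25% decrease: 126.6590655 × 0.75 = 94.994299125 ≈ 94.99.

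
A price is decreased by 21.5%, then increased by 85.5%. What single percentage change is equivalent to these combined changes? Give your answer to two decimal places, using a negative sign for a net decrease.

The combined multiplier is 0.785 × 1.855 = 1.456175.
That corresponds to an increase of 45.62%.

45.62%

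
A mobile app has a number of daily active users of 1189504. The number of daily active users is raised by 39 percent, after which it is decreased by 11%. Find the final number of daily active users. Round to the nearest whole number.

Each change multiplies by a factor: 1.39 × 0.89 = 1.2371.
1189504 × 1.2371 = 1471535.3984 ≈ 1471535.

1471535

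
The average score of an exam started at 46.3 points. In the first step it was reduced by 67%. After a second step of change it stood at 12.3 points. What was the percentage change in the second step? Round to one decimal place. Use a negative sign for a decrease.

-19.5%

After the first step: 46.3 × 0.33 = 15.279.
Second-step multiplier: 12.3 ÷ 15.279 ≈ 0.80503.
That is a change of -19.5%.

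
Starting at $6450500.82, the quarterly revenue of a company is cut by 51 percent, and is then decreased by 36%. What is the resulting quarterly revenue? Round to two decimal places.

$2022877.06

Each change multiplies by a factor: 0.49 × 0.64 = 0.3136.
$6450500.82 × 0.3136 = $2022877.057152 ≈ $2022877.06.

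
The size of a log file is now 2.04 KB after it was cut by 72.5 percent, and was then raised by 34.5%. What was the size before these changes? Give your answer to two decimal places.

Undoing the 34.5% increase: 2.04 ÷ 1.345 ≈ 1.516729.
Undoing the 72.5% decrease: 1.516729 ÷ 0.275 ≈ 5.52 KB.

5.52 KB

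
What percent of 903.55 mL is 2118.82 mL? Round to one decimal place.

2118.82 mL ÷ 903.55 mL ≈ 234.5%.

234.5%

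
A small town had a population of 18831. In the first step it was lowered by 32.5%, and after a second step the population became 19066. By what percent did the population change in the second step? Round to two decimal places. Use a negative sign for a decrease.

After the first step: 18831 × 0.675 = 12710.925.
Second-step multiplier: 19066 ÷ 12710.925 ≈ 1.49997.
That is a change of 50.00%.

50.00%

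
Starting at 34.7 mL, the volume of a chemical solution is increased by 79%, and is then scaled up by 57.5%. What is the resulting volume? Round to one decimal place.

97.8 mL

Each change multiplies by a factor: 1.79 × 1.575 = 2.81925.
34.7 × 2.81925 = 97.827975 ≈ 97.8.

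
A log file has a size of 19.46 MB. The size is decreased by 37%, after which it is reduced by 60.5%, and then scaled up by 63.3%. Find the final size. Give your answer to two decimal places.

After the 37% decrease: 19.46 × 0.63 = 12.2598.
60.5% decrease: 12.2598 × 0.395 = 4.842621.
63.3% increase: 4.842621 × 1.633 = 7.908000093 ≈ 7.91.

7.91 MB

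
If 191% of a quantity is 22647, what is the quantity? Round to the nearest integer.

22647 ÷ 1.91 ≈ 11857.

11857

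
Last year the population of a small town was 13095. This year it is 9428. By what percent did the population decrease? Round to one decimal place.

Change: 9428 − 13095 = -3667.
Relative to the original: -3667 ÷ 13095 ≈ -28.0%.
So the population decreased by 28.0%.

28.0%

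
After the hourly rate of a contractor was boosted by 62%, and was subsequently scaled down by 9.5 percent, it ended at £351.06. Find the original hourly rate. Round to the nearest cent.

£239.45

Undoing the 9.5% decrease: £351.06 ÷ 0.905 ≈ £387.911602.
Undoing the 62% increase: £387.911602 ÷ 1.62 ≈ £239.45.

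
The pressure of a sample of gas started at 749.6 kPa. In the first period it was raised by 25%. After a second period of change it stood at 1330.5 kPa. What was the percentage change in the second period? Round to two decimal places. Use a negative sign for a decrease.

42.00%

After the first period: 749.6 × 1.25 = 937.
Second-period multiplier: 1330.5 ÷ 937 ≈ 1.419957.
That is a change of 42.00%.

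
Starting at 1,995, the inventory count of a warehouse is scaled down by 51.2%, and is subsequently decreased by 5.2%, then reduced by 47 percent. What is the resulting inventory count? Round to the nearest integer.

489

Each change multiplies by a factor: 0.488 × 0.948 × 0.53 = 0.24519072.
1,995 × 0.24519072 = 489.1554864 ≈ 489.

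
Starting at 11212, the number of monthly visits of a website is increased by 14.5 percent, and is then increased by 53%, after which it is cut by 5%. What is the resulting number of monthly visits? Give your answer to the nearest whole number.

14.5% increase: 11212 × 1.145 = 12837.74.
53% increase: 12837.74 × 1.53 = 19641.7422.
Apply the 5% decrease: 19641.7422 × 0.95 = 18659.65509 ≈ 18660.

18660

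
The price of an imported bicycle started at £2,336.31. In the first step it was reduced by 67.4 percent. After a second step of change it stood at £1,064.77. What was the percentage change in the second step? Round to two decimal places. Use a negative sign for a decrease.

After the first step: £2,336.31 × 0.326 = £761.63706.
Second-step multiplier: £1,064.77 ÷ £761.63706 ≈ 1.398002.
That is a change of 39.80%.

39.80%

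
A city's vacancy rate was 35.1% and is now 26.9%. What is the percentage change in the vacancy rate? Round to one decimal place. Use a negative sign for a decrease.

-23.4%

The change is 26.9 − 35.1 = -8.2 percentage points.
Relative to the original 35.1%, that is -8.2 ÷ 35.1 ≈ -23.4%.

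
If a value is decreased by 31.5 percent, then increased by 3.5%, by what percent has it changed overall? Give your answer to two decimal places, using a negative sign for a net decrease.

-29.10%

A 31.5% decrease multiplies by 0.685.
Then a 3.5% increase: 0.685 × 1.035 = 0.708975.
Overall factor 0.708975, i.e. -29.10%.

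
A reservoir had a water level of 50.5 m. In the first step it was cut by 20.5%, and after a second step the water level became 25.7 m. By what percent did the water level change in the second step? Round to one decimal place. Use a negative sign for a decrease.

-36.0%

After the first step: 50.5 × 0.795 = 40.1475.
Second-step multiplier: 25.7 ÷ 40.1475 ≈ 0.64014.
That is a change of -36.0%.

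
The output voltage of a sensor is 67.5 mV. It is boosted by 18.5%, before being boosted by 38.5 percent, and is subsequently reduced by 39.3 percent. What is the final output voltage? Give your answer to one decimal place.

After the 18.5% increase: 67.5 × 1.185 = 79.9875.
Apply the 38.5% increase: 79.9875 × 1.385 = 110.7826875.
39.3% decrease: 110.7826875 × 0.607 = 67.2450913125 ≈ 67.2.

67.2 mV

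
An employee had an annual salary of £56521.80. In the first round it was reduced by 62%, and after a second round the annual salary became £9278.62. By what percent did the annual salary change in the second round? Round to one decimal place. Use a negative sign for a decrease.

-56.8%

After the first round: £56521.80 × 0.38 = £21478.284.
Second-round multiplier: £9278.62 ÷ £21478.284 ≈ 0.432.
That is a change of -56.8%.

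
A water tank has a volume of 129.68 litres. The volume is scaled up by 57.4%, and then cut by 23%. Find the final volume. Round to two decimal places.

157.17 litres

Each change multiplies by a factor: 1.574 × 0.77 = 1.21198.
129.68 × 1.21198 = 157.1695664 ≈ 157.17.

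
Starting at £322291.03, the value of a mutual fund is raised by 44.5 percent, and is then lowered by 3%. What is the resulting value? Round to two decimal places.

Each change multiplies by a factor: 1.445 × 0.97 = 1.40165.
£322291.03 × 1.40165 = £451739.2221995 ≈ £451739.22.

£451739.22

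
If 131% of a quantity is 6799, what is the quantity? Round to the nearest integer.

6799 ÷ 1.31 ≈ 5190.

5190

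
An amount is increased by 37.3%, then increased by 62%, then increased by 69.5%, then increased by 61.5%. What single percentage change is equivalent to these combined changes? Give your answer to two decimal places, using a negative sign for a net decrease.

508.87%

A 37.3% increase multiplies by 1.373.
Then a 62% increase: 1.373 × 1.62 = 2.22426.
Then a 69.5% increase: 2.22426 × 1.695 = 3.7701207.
Then a 61.5% increase: 3.7701207 × 1.615 = 6.0887449305.
Overall factor 6.0887449305, i.e. 508.87%.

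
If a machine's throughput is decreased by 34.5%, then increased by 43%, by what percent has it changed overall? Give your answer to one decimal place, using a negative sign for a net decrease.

The combined multiplier is 0.655 × 1.43 = 0.93665.
That corresponds to a decrease of 6.3%.

-6.3%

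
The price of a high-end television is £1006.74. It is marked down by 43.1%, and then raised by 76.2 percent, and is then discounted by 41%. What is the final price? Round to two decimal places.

£595.51

After the 43.1% decrease: £1006.74 × 0.569 = £572.83506.
76.2% increase: £572.83506 × 1.762 = £1009.33537572.
Apply the 41% decrease: £1009.33537572 × 0.59 = £595.5078716748 ≈ £595.51.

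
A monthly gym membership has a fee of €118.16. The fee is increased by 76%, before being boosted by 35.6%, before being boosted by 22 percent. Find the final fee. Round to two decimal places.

Apply the 76% increase: €118.16 × 1.76 = €207.9616.
After the 35.6% increase: €207.9616 × 1.356 = €281.9959296.
After the 22% increase: €281.9959296 × 1.22 = €344.035034112 ≈ €344.04.

€344.04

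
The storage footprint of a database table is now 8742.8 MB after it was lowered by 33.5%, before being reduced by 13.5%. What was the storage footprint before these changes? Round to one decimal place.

15198.9 MB

Undoing the 13.5% decrease: 8742.8 ÷ 0.865 ≈ 10107.283237.
Undoing the 33.5% decrease: 10107.283237 ÷ 0.665 ≈ 15198.9 MB.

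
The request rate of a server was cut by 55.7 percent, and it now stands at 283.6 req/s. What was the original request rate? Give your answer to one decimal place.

640.2 req/s

The overall multiplier applied was 0.443.
So the original request rate was 283.6 ÷ 0.443 ≈ 640.2 req/s.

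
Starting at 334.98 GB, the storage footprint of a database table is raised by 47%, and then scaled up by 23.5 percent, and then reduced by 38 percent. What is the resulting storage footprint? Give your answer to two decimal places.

After the 47% increase: 334.98 × 1.47 = 492.4206.
Apply the 23.5% increase: 492.4206 × 1.235 = 608.139441.
After the 38% decrease: 608.139441 × 0.62 = 377.04645342 ≈ 377.05.

377.05 GB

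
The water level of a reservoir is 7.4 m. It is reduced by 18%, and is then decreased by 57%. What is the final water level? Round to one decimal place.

Each change multiplies by a factor: 0.82 × 0.43 = 0.3526.
7.4 × 0.3526 = 2.60924 ≈ 2.6.

2.6 m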